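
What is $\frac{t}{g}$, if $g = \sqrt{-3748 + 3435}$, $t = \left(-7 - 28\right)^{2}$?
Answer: $- \frac{1225 i \sqrt{313}}{313} \approx - 69.241 i$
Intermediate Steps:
$t = 1225$ ($t = \left(-35\right)^{2} = 1225$)
$g = i \sqrt{313}$ ($g = \sqrt{-313} = i \sqrt{313} \approx 17.692 i$)
$\frac{t}{g} = \frac{1225}{i \sqrt{313}} = 1225 \left(- \frac{i \sqrt{313}}{313}\right) = - \frac{1225 i \sqrt{313}}{313}$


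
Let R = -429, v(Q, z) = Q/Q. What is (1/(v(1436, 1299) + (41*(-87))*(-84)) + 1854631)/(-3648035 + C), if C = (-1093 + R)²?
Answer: -555701231900/398971294579 ≈ -1.3928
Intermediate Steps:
v(Q, z) = 1
C = 2316484 (C = (-1093 - 429)² = (-1522)² = 2316484)
(1/(v(1436, 1299) + (41*(-87))*(-84)) + 1854631)/(-3648035 + C) = (1/(1 + (41*(-87))*(-84)) + 1854631)/(-3648035 + 2316484) = (1/(1 - 3567*(-84)) + 1854631)/(-1331551) = (1/(1 + 299628) + 1854631)*(-1/1331551) = (1/299629 + 1854631)*(-1/1331551) = (555701231900/299629)*(-1/1331551) = -555701231900/398971294579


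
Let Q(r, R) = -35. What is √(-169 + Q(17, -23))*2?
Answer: 4*I*√51 ≈ 28.566*I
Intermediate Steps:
√(-169 + Q(17, -23))*2 = √(-169 - 35)*2 = √(-204)*2 = (2*I*√51)*2 = 4*I*√51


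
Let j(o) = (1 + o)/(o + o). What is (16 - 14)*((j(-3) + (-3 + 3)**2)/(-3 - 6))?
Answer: -2/27 ≈ -0.074074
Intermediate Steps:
j(o) = (1 + o)/(2*o) (j(o) = (1 + o)/((2*o)) = (1 + o)*(1/(2*o)) = (1 + o)/(2*o))
(16 - 14)*((j(-3) + (-3 + 3)**2)/(-3 - 6)) = (16 - 14)*(((1/2)*(1 - 3)/(-3) + (-3 + 3)**2)/(-3 - 6)) = 2*(((1/2)*(-1/3)*(-2) + 0**2)/(-9)) = 2*((1/3 + 0)*(-1/9)) = 2*((1/3)*(-1/9)) = 2*(-1/27) = -2/27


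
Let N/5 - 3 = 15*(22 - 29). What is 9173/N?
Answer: -9173/510 ≈ -17.986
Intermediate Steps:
N = -510 (N = 15 + 5*(15*(22 - 29)) = 15 + 5*(15*(-7)) = 15 + 5*(-105) = 15 - 525 = -510)
9173/N = 9173/(-510) = 9173*(-1/510) = -9173/510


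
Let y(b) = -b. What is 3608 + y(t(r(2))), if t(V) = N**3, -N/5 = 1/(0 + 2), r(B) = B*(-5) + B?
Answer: 28989/8 ≈ 3623.6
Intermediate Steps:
r(B) = -4*B (r(B) = -5*B + B = -4*B)
N = -5/2 (N = -5/(0 + 2) = -5/2 ≈ -2.5000)
t(V) = -125/8 (t(V) = (-5/2)**3 = -125/8)
3608 + y(t(r(2))) = 3608 - 1*(-125/8) = 3608 + 125/8 = 28989/8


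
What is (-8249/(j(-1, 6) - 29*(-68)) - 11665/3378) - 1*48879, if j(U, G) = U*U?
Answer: -325819346093/6664794 ≈ -48887.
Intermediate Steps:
j(U, G) = U²
(-8249/(j(-1, 6) - 29*(-68)) - 11665/3378) - 1*48879 = (-8249/((-1)² - 29*(-68)) - 11665/3378) - 1*48879 = (-8249/(1 + 1972) - 11665*1/3378) - 48879 = (-8249/1973 - 11665/3378) - 48879 = -50880167/6664794 - 48879 = -325819346093/6664794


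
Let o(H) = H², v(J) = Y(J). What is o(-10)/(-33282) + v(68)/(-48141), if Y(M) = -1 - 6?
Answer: -254507/89012709 ≈ -0.0028592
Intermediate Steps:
Y(M) = -7
v(J) = -7
o(-10)/(-33282) + v(68)/(-48141) = (-10)²/(-33282) - 7/(-48141) = 100*(-1/33282) - 7*(-1/48141) = -50/16641 + 7/48141 = -254507/89012709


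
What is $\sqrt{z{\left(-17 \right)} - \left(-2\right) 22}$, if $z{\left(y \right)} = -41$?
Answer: $\sqrt{3} \approx 1.732$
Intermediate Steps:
$\sqrt{z{\left(-17 \right)} - \left(-2\right) 22} = \sqrt{-41 - \left(-2\right) 22} = \sqrt{-41 - -44} = \sqrt{-41 + 44} = \sqrt{3}$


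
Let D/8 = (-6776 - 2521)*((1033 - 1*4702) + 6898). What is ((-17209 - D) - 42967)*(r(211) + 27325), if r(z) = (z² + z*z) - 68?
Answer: 27923381526472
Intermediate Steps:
r(z) = -68 + 2*z² (r(z) = (z² + z²) - 68 = 2*z² - 68 = -68 + 2*z²)
D = -240160104 (D = 8*((-6776 - 2521)*((1033 - 1*4702) + 6898)) = 8*(-9297*((1033 - 4702) + 6898)) = 8*(-9297*(-3669 + 6898)) = 8*(-9297*3229) = 8*(-30020013) = -240160104)
((-17209 - D) - 42967)*(r(211) + 27325) = ((-17209 - 1*(-240160104)) - 42967)*((-68 + 2*211²) + 27325) = ((-17209 + 240160104) - 42967)*((-68 + 2*44521) + 27325) = (240142895 - 42967)*((-68 + 89042) + 27325) = 240099928*(88974 + 27325) = 240099928*116299 = 27923381526472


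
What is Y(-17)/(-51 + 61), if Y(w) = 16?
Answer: 8/5 ≈ 1.6000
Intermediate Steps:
Y(-17)/(-51 + 61) = 16/(-51 + 61) = 16/10 = (⅒)*16 = 8/5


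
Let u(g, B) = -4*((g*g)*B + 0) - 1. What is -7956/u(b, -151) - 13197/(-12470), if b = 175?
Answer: 81337427661/76887937510 ≈ 1.0579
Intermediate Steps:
u(g, B) = -1 - 4*B*g² (u(g, B) = -4*(g²*B + 0) - 1 = -4*(B*g² + 0) - 1 = -4*B*g² - 1 = -1 - 4*B*g²)
-7956/u(b, -151) - 13197/(-12470) = -7956/(-1 - 4*(-151)*175²) - 13197/(-12470) = -7956/(-1 - 4*(-151)*30625) - 13197*(-1/12470) = -7956/(-1 + 18497500) + 13197/12470 = -7956/18497499 + 13197/12470 = -7956*1/18497499 + 13197/12470 = -2652/6165833 + 13197/12470 = 81337427661/76887937510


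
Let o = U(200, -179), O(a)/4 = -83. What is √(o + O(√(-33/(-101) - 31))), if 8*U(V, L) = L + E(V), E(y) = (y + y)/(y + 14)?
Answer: I*√64873030/428 ≈ 18.819*I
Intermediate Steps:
E(y) = 2*y/(14 + y) (E(y) = (2*y)/(14 + y) = 2*y/(14 + y))
O(a) = -332 (O(a) = 4*(-83) = -332)
U(V, L) = L/8 + V/(4*(14 + V)) (U(V, L) = (L + 2*V/(14 + V))/8 = L/8 + V/(4*(14 + V)))
o = -18953/856 (o = (2*200 - 179*(14 + 200))/(8*(14 + 200)) = (⅛)*(400 - 179*214)/214 = (⅛)*(1/214)*(400 - 38306) = (⅛)*(1/214)*(-37906) = -18953/856 ≈ -22.141)
√(o + O(√(-33/(-101) - 31))) = √(-18953/856 - 332) = √(-303145/856) = I*√64873030/428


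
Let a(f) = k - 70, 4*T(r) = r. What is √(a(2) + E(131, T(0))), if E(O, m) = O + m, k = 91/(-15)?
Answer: 2*√3090/15 ≈ 7.4117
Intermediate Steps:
k = -91/15 (k = 91*(-1/15) = -91/15 ≈ -6.0667)
T(r) = r/4
a(f) = -1141/15 (a(f) = -91/15 - 70 = -1141/15)
√(a(2) + E(131, T(0))) = √(-1141/15 + (131 + (¼)*0)) = √(-1141/15 + (131 + 0)) = √(-1141/15 + 131) = √(824/15) = 2*√3090/15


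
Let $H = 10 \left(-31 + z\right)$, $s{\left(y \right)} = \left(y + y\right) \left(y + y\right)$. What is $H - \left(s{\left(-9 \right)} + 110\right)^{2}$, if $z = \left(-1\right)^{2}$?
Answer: $-188656$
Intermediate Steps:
$z = 1$
$s{\left(y \right)} = 4 y^{2}$ ($s{\left(y \right)} = 2 y 2 y = 4 y^{2}$)
$H = -300$ ($H = 10 \left(-31 + 1\right) = 10 \left(-30\right) = -300$)
$H - \left(s{\left(-9 \right)} + 110\right)^{2} = -300 - \left(4 \left(-9\right)^{2} + 110\right)^{2} = -300 - \left(4 \cdot 81 + 110\right)^{2} = -300 - \left(324 + 110\right)^{2} = -300 - 434^{2} = -300 - 188356 = -188656$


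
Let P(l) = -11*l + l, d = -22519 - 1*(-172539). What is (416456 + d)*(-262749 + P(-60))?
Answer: -148501116924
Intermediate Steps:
d = 150020 (d = -22519 + 172539 = 150020)
P(l) = -10*l
(416456 + d)*(-262749 + P(-60)) = (416456 + 150020)*(-262749 - 10*(-60)) = 566476*(-262749 + 600) = 566476*(-262149) = -148501116924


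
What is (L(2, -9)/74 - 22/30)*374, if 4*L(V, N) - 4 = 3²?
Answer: -572407/2220 ≈ -257.84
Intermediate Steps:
L(V, N) = 13/4 (L(V, N) = 1 + (¼)*3² = 1 + (¼)*9 = 1 + 9/4 = 13/4)
(L(2, -9)/74 - 22/30)*374 = ((13/4)/74 - 22/30)*374 = ((13/4)*(1/74) - 22*1/30)*374 = (13/296 - 11/15)*374 = -3061/4440*374 = -572407/2220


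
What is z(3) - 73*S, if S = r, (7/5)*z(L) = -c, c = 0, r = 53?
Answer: -3869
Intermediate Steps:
z(L) = 0 (z(L) = 5*(-1*0)/7 = (5/7)*0 = 0)
S = 53
z(3) - 73*S = 0 - 73*53 = 0 - 3869 = -3869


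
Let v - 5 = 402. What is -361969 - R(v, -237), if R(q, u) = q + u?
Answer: -362139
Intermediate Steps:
v = 407 (v = 5 + 402 = 407)
-361969 - R(v, -237) = -361969 - (407 - 237) = -361969 - 1*170 = -361969 - 170 = -362139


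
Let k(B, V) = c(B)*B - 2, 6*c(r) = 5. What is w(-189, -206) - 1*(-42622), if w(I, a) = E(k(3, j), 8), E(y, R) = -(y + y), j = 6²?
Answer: 42621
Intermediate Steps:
c(r) = ⅚ (c(r) = (⅙)*5 = ⅚)
j = 36
k(B, V) = -2 + 5*B/6 (k(B, V) = 5*B/6 - 2 = -2 + 5*B/6)
E(y, R) = -2*y
w(I, a) = -1 (w(I, a) = -2*(-2 + (⅚)*3) = -2*(-2 + 5/2) = -2*½ = -1)
w(-189, -206) - 1*(-42622) = -1 - 1*(-42622) = -1 + 42622 = 42621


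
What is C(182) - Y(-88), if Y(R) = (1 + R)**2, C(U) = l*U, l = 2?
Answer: -7205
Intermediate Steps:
C(U) = 2*U
C(182) - Y(-88) = 2*182 - (1 - 88)**2 = 364 - 1*(-87)**2 = 364 - 1*7569 = 364 - 7569 = -7205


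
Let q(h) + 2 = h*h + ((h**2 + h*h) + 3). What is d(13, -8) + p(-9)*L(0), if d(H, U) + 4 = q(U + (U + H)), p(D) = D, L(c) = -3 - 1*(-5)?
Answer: 6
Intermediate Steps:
L(c) = 2 (L(c) = -3 + 5 = 2)
q(h) = 1 + 3*h**2 (q(h) = -2 + (h*h + ((h**2 + h*h) + 3)) = -2 + (h**2 + ((h**2 + h**2) + 3)) = -2 + (h**2 + (2*h**2 + 3)) = -2 + (h**2 + (3 + 2*h**2)) = -2 + (3 + 3*h**2) = 1 + 3*h**2)
d(H, U) = -3 + 3*(H + 2*U)**2 (d(H, U) = -4 + (1 + 3*(U + (U + H))**2) = -4 + (1 + 3*(U + (H + U))**2) = -4 + (1 + 3*(H + 2*U)**2) = -3 + 3*(H + 2*U)**2)
d(13, -8) + p(-9)*L(0) = (-3 + 3*(13 + 2*(-8))**2) - 9*2 = (-3 + 3*(13 - 16)**2) - 18 = (-3 + 3*(-3)**2) - 18 = (-3 + 3*9) - 18 = (-3 + 27) - 18 = 24 - 18 = 6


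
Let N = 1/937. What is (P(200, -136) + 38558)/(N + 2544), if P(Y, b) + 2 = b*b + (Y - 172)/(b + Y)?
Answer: 855330143/38139664 ≈ 22.426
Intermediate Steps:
N = 1/937 ≈ 0.0010672
P(Y, b) = -2 + b² + (-172 + Y)/(Y + b) (P(Y, b) = -2 + (b*b + (Y - 172)/(b + Y)) = -2 + (b² + (-172 + Y)/(Y + b)) = -2 + b² + (-172 + Y)/(Y + b))
(P(200, -136) + 38558)/(N + 2544) = ((-172 + (-136)³ - 1*200 - 2*(-136) + 200*(-136)²)/(200 - 136) + 38558)/(1/937 + 2544) = ((-172 - 2515456 - 200 + 272 + 200*18496)/64 + 38558)/(2383729/937) = ((-172 - 2515456 - 200 + 272 + 3699200)/64 + 38558)*(937/2383729) = ((1/64)*1183644 + 38558)*(937/2383729) = (295911/16 + 38558)*(937/2383729) = (912839/16)*(937/2383729) = 855330143/38139664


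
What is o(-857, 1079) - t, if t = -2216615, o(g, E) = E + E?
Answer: 2218773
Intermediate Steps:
o(g, E) = 2*E
o(-857, 1079) - t = 2*1079 - 1*(-2216615) = 2158 + 2216615 = 2218773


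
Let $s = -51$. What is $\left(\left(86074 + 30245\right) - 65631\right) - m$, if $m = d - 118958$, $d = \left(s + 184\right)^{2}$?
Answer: $151957$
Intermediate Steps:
$d = 17689$ ($d = \left(-51 + 184\right)^{2} = 133^{2} = 17689$)
$m = -101269$ ($m = 17689 - 118958 = -101269$)
$\left(\left(86074 + 30245\right) - 65631\right) - m = \left(\left(86074 + 30245\right) - 65631\right) - -101269 = \left(116319 - 65631\right) + 101269 = 50688 + 101269 = 151957$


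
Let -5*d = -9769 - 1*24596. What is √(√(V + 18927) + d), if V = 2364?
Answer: √(6873 + √21291) ≈ 83.779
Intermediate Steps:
d = 6873 (d = -(-9769 - 1*24596)/5 = -(-9769 - 24596)/5 = -⅕*(-34365) = 6873)
√(√(V + 18927) + d) = √(√(2364 + 18927) + 6873) = √(√21291 + 6873) = √(6873 + √21291)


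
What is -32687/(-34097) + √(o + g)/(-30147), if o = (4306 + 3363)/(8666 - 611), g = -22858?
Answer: 32687/34097 - I*√164781601295/80944695 ≈ 0.95865 - 0.0050149*I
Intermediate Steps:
o = 7669/8055 ≈ 0.95208
-32687/(-34097) + √(o + g)/(-30147) = -32687/(-34097) + √(7669/8055 - 22858)/(-30147) = -32687*(-1/34097) + √(-184113521/8055)*(-1/30147) = 32687/34097 + (I*√164781601295/2685)*(-1/30147) = 32687/34097 - I*√164781601295/80944695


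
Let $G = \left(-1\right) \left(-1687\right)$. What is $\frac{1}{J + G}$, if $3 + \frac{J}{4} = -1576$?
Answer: $- \frac{1}{4629} \approx -0.00021603$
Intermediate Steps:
$J = -6316$ ($J = -12 + 4 \left(-1576\right) = -12 - 6304 = -6316$)
$G = 1687$
$\frac{1}{J + G} = \frac{1}{-6316 + 1687} = \frac{1}{-4629} = - \frac{1}{4629}$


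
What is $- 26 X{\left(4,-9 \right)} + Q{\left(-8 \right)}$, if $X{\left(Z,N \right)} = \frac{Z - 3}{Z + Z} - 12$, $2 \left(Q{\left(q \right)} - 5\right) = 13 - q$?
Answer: $\frac{1297}{4} \approx 324.25$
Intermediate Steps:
$Q{\left(q \right)} = \frac{23}{2} - \frac{q}{2}$ ($Q{\left(q \right)} = 5 + \frac{13 - q}{2} = 5 - \left(- \frac{13}{2} + \frac{q}{2}\right) = \frac{23}{2} - \frac{q}{2}$)
$X{\left(Z,N \right)} = -12 + \frac{-3 + Z}{2 Z}$ ($X{\left(Z,N \right)} = \frac{-3 + Z}{2 Z} - 12 = -12 + \frac{-3 + Z}{2 Z}$)
$- 26 X{\left(4,-9 \right)} + Q{\left(-8 \right)} = - 26 \frac{-3 - 92}{2 \cdot 4} + \left(\frac{23}{2} - -4\right) = - 26 \cdot \frac{1}{2} \cdot \frac{1}{4} \left(-3 - 92\right) + \left(\frac{23}{2} + 4\right) = - 26 \cdot \frac{1}{2} \cdot \frac{1}{4} \left(-95\right) + \frac{31}{2} = \left(-26\right) \left(- \frac{95}{8}\right) + \frac{31}{2} = \frac{1235}{4} + \frac{31}{2} = \frac{1297}{4}$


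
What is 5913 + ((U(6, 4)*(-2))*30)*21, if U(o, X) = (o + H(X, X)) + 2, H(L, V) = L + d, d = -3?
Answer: -5427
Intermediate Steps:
H(L, V) = -3 + L (H(L, V) = L - 3 = -3 + L)
U(o, X) = -1 + X + o (U(o, X) = (o + (-3 + X)) + 2 = (-3 + X + o) + 2 = -1 + X + o)
5913 + ((U(6, 4)*(-2))*30)*21 = 5913 + (((-1 + 4 + 6)*(-2))*30)*21 = 5913 + ((9*(-2))*30)*21 = 5913 - 18*30*21 = 5913 - 540*21 = 5913 - 11340 = -5427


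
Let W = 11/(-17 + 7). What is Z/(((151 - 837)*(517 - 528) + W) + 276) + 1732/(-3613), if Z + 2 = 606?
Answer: -113635468/282569117 ≈ -0.40215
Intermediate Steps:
Z = 604 (Z = -2 + 606 = 604)
W = -11/10 (W = 11/(-10) = -⅒*11 = -11/10 ≈ -1.1000)
Z/(((151 - 837)*(517 - 528) + W) + 276) + 1732/(-3613) = 604/(((151 - 837)*(517 - 528) - 11/10) + 276) + 1732/(-3613) = 604/((-686*(-11) - 11/10) + 276) + 1732*(-1/3613) = 604/((7546 - 11/10) + 276) - 1732/3613 = 604/(75449/10 + 276) - 1732/3613 = 604/(78209/10) - 1732/3613 = 604*(10/78209) - 1732/3613 = 6040/78209 - 1732/3613 = -113635468/282569117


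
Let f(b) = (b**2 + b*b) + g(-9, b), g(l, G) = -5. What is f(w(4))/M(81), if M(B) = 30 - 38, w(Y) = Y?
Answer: -27/8 ≈ -3.3750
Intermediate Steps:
M(B) = -8
f(b) = -5 + 2*b**2 (f(b) = (b**2 + b*b) - 5 = (b**2 + b**2) - 5 = 2*b**2 - 5 = -5 + 2*b**2)
f(w(4))/M(81) = (-5 + 2*4**2)/(-8) = (-5 + 2*16)*(-1/8) = (-5 + 32)*(-1/8) = 27*(-1/8) = -27/8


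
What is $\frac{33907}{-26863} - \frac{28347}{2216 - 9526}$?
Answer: $\frac{513625291}{196368530} \approx 2.6156$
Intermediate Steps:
$\frac{33907}{-26863} - \frac{28347}{2216 - 9526} = 33907 \left(- \frac{1}{26863}\right) - \frac{28347}{-7310} = - \frac{33907}{26863} - - \frac{28347}{7310} = - \frac{33907}{26863} + \frac{28347}{7310} = \frac{513625291}{196368530}$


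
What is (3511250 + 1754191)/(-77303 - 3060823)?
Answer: -1755147/1046042 ≈ -1.6779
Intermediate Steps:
(3511250 + 1754191)/(-77303 - 3060823) = 5265441/(-3138126) = 5265441*(-1/3138126) = -1755147/1046042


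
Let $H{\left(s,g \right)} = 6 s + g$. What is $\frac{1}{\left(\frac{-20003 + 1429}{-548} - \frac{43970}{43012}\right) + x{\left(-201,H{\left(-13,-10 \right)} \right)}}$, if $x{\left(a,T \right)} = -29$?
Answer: $\frac{1473161}{5703914} \approx 0.25827$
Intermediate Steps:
$H{\left(s,g \right)} = g + 6 s$
$\frac{1}{\left(\frac{-20003 + 1429}{-548} - \frac{43970}{43012}\right) + x{\left(-201,H{\left(-13,-10 \right)} \right)}} = \frac{1}{\left(\frac{-20003 + 1429}{-548} - \frac{43970}{43012}\right) - 29} = \frac{1}{\left(\left(-18574\right) \left(- \frac{1}{548}\right) - \frac{21985}{21506}\right) - 29} = \frac{1}{\left(\frac{9287}{274} - \frac{21985}{21506}\right) - 29} = \frac{1}{\frac{48425583}{1473161} - 29} = \frac{1}{\frac{5703914}{1473161}} = \frac{1473161}{5703914}$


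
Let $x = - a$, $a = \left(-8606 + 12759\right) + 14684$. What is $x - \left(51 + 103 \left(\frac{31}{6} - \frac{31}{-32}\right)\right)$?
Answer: $- \frac{1873915}{96} \approx -19520.0$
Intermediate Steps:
$a = 18837$ ($a = 4153 + 14684 = 18837$)
$x = -18837$ ($x = \left(-1\right) 18837 = -18837$)
$x - \left(51 + 103 \left(\frac{31}{6} - \frac{31}{-32}\right)\right) = -18837 - \left(51 + 103 \left(\frac{31}{6} - \frac{31}{-32}\right)\right) = -18837 - \left(51 + 103 \left(31 \cdot \frac{1}{6} - - \frac{31}{32}\right)\right) = -18837 - \left(51 + 103 \left(\frac{31}{6} + \frac{31}{32}\right)\right) = -18837 - \frac{65563}{96} = - \frac{1873915}{96}$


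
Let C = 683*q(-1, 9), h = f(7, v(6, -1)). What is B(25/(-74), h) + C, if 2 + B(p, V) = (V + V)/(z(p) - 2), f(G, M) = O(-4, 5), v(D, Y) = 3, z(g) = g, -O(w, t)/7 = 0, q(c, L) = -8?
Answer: -5466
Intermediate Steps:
O(w, t) = 0 (O(w, t) = -7*0 = 0)
f(G, M) = 0
h = 0
B(p, V) = -2 + 2*V/(-2 + p) (B(p, V) = -2 + (V + V)/(p - 2) = -2 + (2*V)/(-2 + p) = -2 + 2*V/(-2 + p))
C = -5464 (C = 683*(-8) = -5464)
B(25/(-74), h) + C = 2*(2 + 0 - 25/(-74))/(-2 + 25/(-74)) - 5464 = 2*(2 + 0 - 25*(-1)/74)/(-2 + 25*(-1/74)) - 5464 = 2*(2 + 0 - 1*(-25/74))/(-2 - 25/74) - 5464 = 2*(2 + 0 + 25/74)/(-173/74) - 5464 = 2*(-74/173)*(173/74) - 5464 = -2 - 5464 = -5466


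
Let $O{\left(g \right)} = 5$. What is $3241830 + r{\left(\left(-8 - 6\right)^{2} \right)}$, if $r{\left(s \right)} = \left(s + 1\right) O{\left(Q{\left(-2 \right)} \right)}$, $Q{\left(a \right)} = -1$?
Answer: $3242815$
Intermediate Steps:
$r{\left(s \right)} = 5 + 5 s$ ($r{\left(s \right)} = \left(s + 1\right) 5 = \left(1 + s\right) 5 = 5 + 5 s$)
$3241830 + r{\left(\left(-8 - 6\right)^{2} \right)} = 3241830 + \left(5 + 5 \left(-8 - 6\right)^{2}\right) = 3241830 + \left(5 + 5 \left(-14\right)^{2}\right) = 3241830 + \left(5 + 5 \cdot 196\right) = 3241830 + \left(5 + 980\right) = 3241830 + 985 = 3242815$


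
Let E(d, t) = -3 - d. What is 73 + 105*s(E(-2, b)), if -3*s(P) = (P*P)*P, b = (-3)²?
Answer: 108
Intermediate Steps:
b = 9
s(P) = -P³/3 (s(P) = -P*P*P/3 = -P²*P/3 = -P³/3)
73 + 105*s(E(-2, b)) = 73 + 105*(-(-3 - 1*(-2))³/3) = 73 + 105*(-(-3 + 2)³/3) = 73 + 105*(-⅓*(-1)³) = 73 + 105*(-⅓*(-1)) = 73 + 105*(⅓) = 73 + 35 = 108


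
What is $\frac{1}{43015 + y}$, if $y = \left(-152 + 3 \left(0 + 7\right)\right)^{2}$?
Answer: $\frac{1}{60176} \approx 1.6618 \cdot 10^{-5}$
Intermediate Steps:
$y = 17161$ ($y = \left(-152 + 3 \cdot 7\right)^{2} = \left(-152 + 21\right)^{2} = \left(-131\right)^{2} = 17161$)
$\frac{1}{43015 + y} = \frac{1}{43015 + 17161} = \frac{1}{60176}$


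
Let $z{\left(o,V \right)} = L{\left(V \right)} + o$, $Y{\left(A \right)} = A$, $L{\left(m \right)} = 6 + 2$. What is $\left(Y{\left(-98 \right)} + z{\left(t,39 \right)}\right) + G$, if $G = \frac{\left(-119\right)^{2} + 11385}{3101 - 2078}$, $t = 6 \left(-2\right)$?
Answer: $- \frac{78800}{1023} \approx -77.028$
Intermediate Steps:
$L{\left(m \right)} = 8$
$t = -12$
$z{\left(o,V \right)} = 8 + o$
$G = \frac{25546}{1023}$ ($G = \frac{14161 + 11385}{1023} = 25546 \cdot \frac{1}{1023} = \frac{25546}{1023} \approx 24.972$)
$\left(Y{\left(-98 \right)} + z{\left(t,39 \right)}\right) + G = \left(-98 + \left(8 - 12\right)\right) + \frac{25546}{1023} = \left(-98 - 4\right) + \frac{25546}{1023} = -102 + \frac{25546}{1023} = - \frac{78800}{1023}$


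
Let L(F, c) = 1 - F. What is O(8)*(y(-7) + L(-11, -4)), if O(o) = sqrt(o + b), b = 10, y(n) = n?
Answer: 15*sqrt(2) ≈ 21.213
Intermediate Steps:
O(o) = sqrt(10 + o) (O(o) = sqrt(o + 10) = sqrt(10 + o))
O(8)*(y(-7) + L(-11, -4)) = sqrt(10 + 8)*(-7 + (1 - 1*(-11))) = sqrt(18)*(-7 + (1 + 11)) = (3*sqrt(2))*(-7 + 12) = (3*sqrt(2))*5 = 15*sqrt(2)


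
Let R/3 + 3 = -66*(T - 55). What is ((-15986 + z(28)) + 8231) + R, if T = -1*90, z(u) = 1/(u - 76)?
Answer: 1005407/48 ≈ 20946.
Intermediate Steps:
z(u) = 1/(-76 + u)
T = -90
R = 28701 (R = -9 + 3*(-66*(-90 - 55)) = -9 + 3*(-66*(-145)) = -9 + 3*9570 = -9 + 28710 = 28701)
((-15986 + z(28)) + 8231) + R = ((-15986 + 1/(-76 + 28)) + 8231) + 28701 = ((-15986 + 1/(-48)) + 8231) + 28701 = ((-15986 - 1/48) + 8231) + 28701 = (-767329/48 + 8231) + 28701 = -372241/48 + 28701 = 1005407/48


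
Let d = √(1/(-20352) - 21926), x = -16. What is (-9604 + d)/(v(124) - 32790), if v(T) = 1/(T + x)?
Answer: 1037232/3541319 - 63*I*√2895993246/750759628 ≈ 0.29289 - 0.0045158*I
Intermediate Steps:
d = 7*I*√2895993246/2544 (d = √(-1/20352 - 21926) = √(-446237953/20352) = 7*I*√2895993246/2544 ≈ 148.07*I)
v(T) = 1/(-16 + T) (v(T) = 1/(T - 16) = 1/(-16 + T))
(-9604 + d)/(v(124) - 32790) = (-9604 + 7*I*√2895993246/2544)/(1/(-16 + 124) - 32790) = (-9604 + 7*I*√2895993246/2544)/(1/108 - 32790) = (-9604 + 7*I*√2895993246/2544)/(-3541319/108) = (-9604 + 7*I*√2895993246/2544)*(-108/3541319) = 1037232/3541319 - 63*I*√2895993246/750759628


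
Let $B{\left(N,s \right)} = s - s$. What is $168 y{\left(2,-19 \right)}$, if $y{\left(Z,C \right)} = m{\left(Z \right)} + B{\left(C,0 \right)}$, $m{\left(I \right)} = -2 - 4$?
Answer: $-1008$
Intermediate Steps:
$B{\left(N,s \right)} = 0$
$m{\left(I \right)} = -6$ ($m{\left(I \right)} = -2 - 4 = -6$)
$y{\left(Z,C \right)} = -6$ ($y{\left(Z,C \right)} = -6 + 0 = -6$)
$168 y{\left(2,-19 \right)} = 168 \left(-6\right) = -1008$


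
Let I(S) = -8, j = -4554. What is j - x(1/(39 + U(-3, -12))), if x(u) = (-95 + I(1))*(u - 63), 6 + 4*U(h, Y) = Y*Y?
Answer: -1623115/147 ≈ -11042.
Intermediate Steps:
U(h, Y) = -3/2 + Y²/4 (U(h, Y) = -3/2 + (Y*Y)/4 = -3/2 + Y²/4)
x(u) = 6489 - 103*u (x(u) = (-95 - 8)*(u - 63) = -103*(-63 + u) = 6489 - 103*u)
j - x(1/(39 + U(-3, -12))) = -4554 - (6489 - 103/(39 + (-3/2 + (¼)*(-12)²))) = -4554 - (6489 - 103/(39 + (-3/2 + (¼)*144))) = -4554 - (6489 - 103/(39 + (-3/2 + 36))) = -4554 - (6489 - 103/(39 + 69/2)) = -4554 - (6489 - 103/147/2) = -4554 - (6489 - 103*2/147) = -4554 - (6489 - 206/147) = -4554 - 1*953677/147 = -4554 - 953677/147 = -1623115/147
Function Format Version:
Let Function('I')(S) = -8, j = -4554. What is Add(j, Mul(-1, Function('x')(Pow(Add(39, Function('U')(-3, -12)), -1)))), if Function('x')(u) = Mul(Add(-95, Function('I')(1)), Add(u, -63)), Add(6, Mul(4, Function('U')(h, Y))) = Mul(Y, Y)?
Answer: Rational(-1623115, 147) ≈ -11042.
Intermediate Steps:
Function('U')(h, Y) = Add(Rational(-3, 2), Mul(Rational(1, 4), Pow(Y, 2))) (Function('U')(h, Y) = Add(Rational(-3, 2), Mul(Rational(1, 4), Mul(Y, Y))) = Add(Rational(-3, 2), Mul(Rational(1, 4), Pow(Y, 2))))
Function('x')(u) = Add(6489, Mul(-103, u)) (Function('x')(u) = Mul(Add(-95, -8), Add(u, -63)) = Mul(-103, Add(-63, u)) = Add(6489, Mul(-103, u)))
Add(j, Mul(-1, Function('x')(Pow(Add(39, Function('U')(-3, -12)), -1)))) = Add(-4554, Mul(-1, Add(6489, Mul(-103, Pow(Add(39, Add(Rational(-3, 2), Mul(Rational(1, 4), Pow(-12, 2)))), -1))))) = Add(-4554, Mul(-1, Add(6489, Mul(-103, Pow(Add(39, Add(Rational(-3, 2), Mul(Rational(1, 4), 144))), -1))))) = Add(-4554, Mul(-1, Add(6489, Mul(-103, Pow(Add(39, Add(Rational(-3, 2), 36)), -1))))) = Add(-4554, Mul(-1, Add(6489, Mul(-103, Pow(Add(39, Rational(69, 2)), -1))))) = Add(-4554, Mul(-1, Add(6489, Mul(-103, Pow(Rational(147, 2), -1))))) = Add(-4554, Mul(-1, Add(6489, Mul(-103, Rational(2, 147))))) = Add(-4554, Mul(-1, Add(6489, Rational(-206, 147)))) = Add(-4554, Mul(-1, Rational(953677, 147))) = Add(-4554, Rational(-953677, 147)) = Rational(-1623115, 147)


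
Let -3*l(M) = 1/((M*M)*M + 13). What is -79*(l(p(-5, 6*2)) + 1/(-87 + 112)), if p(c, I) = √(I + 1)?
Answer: -38947/11700 + 79*√13/468 ≈ -2.7202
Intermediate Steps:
p(c, I) = √(1 + I)
l(M) = -1/(3*(13 + M³)) (l(M) = -1/(3*((M*M)*M + 13)) = -1/(3*(M²*M + 13)) = -1/(3*(M³ + 13)) = -1/(3*(13 + M³)))
-79*(l(p(-5, 6*2)) + 1/(-87 + 112)) = -79*(-1/(39 + 3*(√(1 + 6*2))³) + 1/(-87 + 112)) = -79*(-1/(39 + 3*(√(1 + 12))³) + 1/25) = -79*(-1/(39 + 3*(√13)³) + 1/25) = -79*(-1/(39 + 3*(13*√13)) + 1/25) = -79*(-1/(39 + 39*√13) + 1/25) = -79*(1/25 - 1/(39 + 39*√13)) = -79/25 + 79/(39 + 39*√13)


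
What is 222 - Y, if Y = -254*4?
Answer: 1238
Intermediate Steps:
Y = -1016
222 - Y = 222 - 1*(-1016) = 222 + 1016 = 1238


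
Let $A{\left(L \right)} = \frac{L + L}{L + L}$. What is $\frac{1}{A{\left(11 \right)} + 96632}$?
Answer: $\frac{1}{96633} \approx 1.0348 \cdot 10^{-5}$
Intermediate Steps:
$A{\left(L \right)} = 1$ ($A{\left(L \right)} = \frac{2 L}{2 L} = 2 L \frac{1}{2 L} = 1$)
$\frac{1}{A{\left(11 \right)} + 96632} = \frac{1}{1 + 96632} = \frac{1}{96633}$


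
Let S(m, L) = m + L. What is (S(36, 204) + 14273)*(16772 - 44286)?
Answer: -399310682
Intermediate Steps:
S(m, L) = L + m
(S(36, 204) + 14273)*(16772 - 44286) = ((204 + 36) + 14273)*(16772 - 44286) = (240 + 14273)*(-27514) = 14513*(-27514) = -399310682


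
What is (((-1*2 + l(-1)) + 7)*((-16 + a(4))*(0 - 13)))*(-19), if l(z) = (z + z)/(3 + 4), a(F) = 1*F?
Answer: -97812/7 ≈ -13973.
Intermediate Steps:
a(F) = F
l(z) = 2*z/7 (l(z) = (2*z)/7 = (2*z)*(1/7) = 2*z/7)
(((-1*2 + l(-1)) + 7)*((-16 + a(4))*(0 - 13)))*(-19) = (((-1*2 + (2/7)*(-1)) + 7)*((-16 + 4)*(0 - 13)))*(-19) = (((-2 - 2/7) + 7)*(-12*(-13)))*(-19) = ((-16/7 + 7)*156)*(-19) = ((33/7)*156)*(-19) = (5148/7)*(-19) = -97812/7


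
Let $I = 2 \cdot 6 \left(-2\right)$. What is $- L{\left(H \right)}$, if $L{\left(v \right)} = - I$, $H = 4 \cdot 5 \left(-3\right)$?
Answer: $-24$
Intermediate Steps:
$I = -24$ ($I = 12 \left(-2\right) = -24$)
$H = -60$ ($H = 20 \left(-3\right) = -60$)
$L{\left(v \right)} = 24$ ($L{\left(v \right)} = \left(-1\right) \left(-24\right) = 24$)
$- L{\left(H \right)} = \left(-1\right) 24 = -24$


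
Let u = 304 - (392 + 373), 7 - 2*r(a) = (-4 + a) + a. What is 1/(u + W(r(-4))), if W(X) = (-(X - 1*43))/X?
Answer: -19/8692 ≈ -0.0021859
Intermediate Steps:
r(a) = 11/2 - a (r(a) = 7/2 - ((-4 + a) + a)/2 = 7/2 - (-4 + 2*a)/2 = 7/2 + (2 - a) = 11/2 - a)
u = -461 (u = 304 - 1*765 = 304 - 765 = -461)
W(X) = (43 - X)/X (W(X) = (-(X - 43))/X = (-(-43 + X))/X = (43 - X)/X)
1/(u + W(r(-4))) = 1/(-461 + (43 - (11/2 - 1*(-4)))/(11/2 - 1*(-4))) = 1/(-461 + (43 - (11/2 + 4))/(11/2 + 4)) = 1/(-461 + (43 - 1*19/2)/(19/2)) = 1/(-461 + 2*(43 - 19/2)/19) = 1/(-461 + (2/19)*(67/2)) = 1/(-461 + 67/19) = 1/(-8692/19) = -19/8692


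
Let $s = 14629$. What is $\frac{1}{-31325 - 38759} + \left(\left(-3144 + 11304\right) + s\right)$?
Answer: $\frac{1597144275}{70084} \approx 22789.0$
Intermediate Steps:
$\frac{1}{-31325 - 38759} + \left(\left(-3144 + 11304\right) + s\right) = \frac{1}{-31325 - 38759} + \left(\left(-3144 + 11304\right) + 14629\right) = \frac{1}{-70084} + \left(8160 + 14629\right) = - \frac{1}{70084} + 22789 = \frac{1597144275}{70084}$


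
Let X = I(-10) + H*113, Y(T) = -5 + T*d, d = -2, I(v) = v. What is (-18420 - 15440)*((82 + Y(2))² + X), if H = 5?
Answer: -199232240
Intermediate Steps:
Y(T) = -5 - 2*T (Y(T) = -5 + T*(-2) = -5 - 2*T)
X = 555 (X = -10 + 5*113 = -10 + 565 = 555)
(-18420 - 15440)*((82 + Y(2))² + X) = (-18420 - 15440)*((82 + (-5 - 2*2))² + 555) = -33860*((82 + (-5 - 4))² + 555) = -33860*((82 - 9)² + 555) = -33860*(73² + 555) = -33860*(5329 + 555) = -33860*5884 = -199232240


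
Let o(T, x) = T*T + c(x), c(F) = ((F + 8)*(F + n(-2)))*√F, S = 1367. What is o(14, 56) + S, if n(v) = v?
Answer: 1563 + 6912*√14 ≈ 27425.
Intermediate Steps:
c(F) = √F*(-2 + F)*(8 + F) (c(F) = ((F + 8)*(F - 2))*√F = ((8 + F)*(-2 + F))*√F = ((-2 + F)*(8 + F))*√F = √F*(-2 + F)*(8 + F))
o(T, x) = T² + √x*(-16 + x² + 6*x) (o(T, x) = T*T + √x*(-16 + x² + 6*x) = T² + √x*(-16 + x² + 6*x))
o(14, 56) + S = (14² + √56*(-16 + 56² + 6*56)) + 1367 = (196 + (2*√14)*(-16 + 3136 + 336)) + 1367 = (196 + (2*√14)*3456) + 1367 = (196 + 6912*√14) + 1367 = 1563 + 6912*√14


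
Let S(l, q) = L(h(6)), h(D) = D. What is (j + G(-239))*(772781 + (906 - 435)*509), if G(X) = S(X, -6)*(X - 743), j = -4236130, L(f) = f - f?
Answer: -4289166347600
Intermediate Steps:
L(f) = 0
S(l, q) = 0
G(X) = 0 (G(X) = 0*(X - 743) = 0*(-743 + X) = 0)
(j + G(-239))*(772781 + (906 - 435)*509) = (-4236130 + 0)*(772781 + (906 - 435)*509) = -4236130*(772781 + 471*509) = -4236130*(772781 + 239739) = -4236130*1012520 = -4289166347600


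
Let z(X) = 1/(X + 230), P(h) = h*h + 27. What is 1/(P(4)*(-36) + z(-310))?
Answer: -80/123841 ≈ -0.00064599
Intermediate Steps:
P(h) = 27 + h**2 (P(h) = h**2 + 27 = 27 + h**2)
z(X) = 1/(230 + X)
1/(P(4)*(-36) + z(-310)) = 1/((27 + 4**2)*(-36) + 1/(230 - 310)) = 1/((27 + 16)*(-36) + 1/(-80)) = 1/(43*(-36) - 1/80) = 1/(-1548 - 1/80) = 1/(-123841/80) = -80/123841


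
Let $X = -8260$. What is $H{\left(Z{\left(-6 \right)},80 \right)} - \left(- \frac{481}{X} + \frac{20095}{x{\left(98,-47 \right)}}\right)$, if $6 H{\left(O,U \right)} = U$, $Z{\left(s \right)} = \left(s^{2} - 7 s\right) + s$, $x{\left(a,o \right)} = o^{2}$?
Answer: $\frac{228711913}{54739020} \approx 4.1782$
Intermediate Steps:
$Z{\left(s \right)} = s^{2} - 6 s$
$H{\left(O,U \right)} = \frac{U}{6}$
$H{\left(Z{\left(-6 \right)},80 \right)} - \left(- \frac{481}{X} + \frac{20095}{x{\left(98,-47 \right)}}\right) = \frac{1}{6} \cdot 80 + \left(- \frac{20095}{\left(-47\right)^{2}} + \frac{481}{-8260}\right) = \frac{40}{3} + \left(- \frac{20095}{2209} + 481 \left(- \frac{1}{8260}\right)\right) = \frac{40}{3} - \frac{167047229}{18246340} = \frac{228711913}{54739020}$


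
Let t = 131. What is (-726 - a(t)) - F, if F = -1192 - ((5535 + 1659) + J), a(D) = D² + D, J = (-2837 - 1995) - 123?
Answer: -14587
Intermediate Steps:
J = -4955 (J = -4832 - 123 = -4955)
a(D) = D + D²
F = -3431 (F = -1192 - ((5535 + 1659) - 4955) = -1192 - (7194 - 4955) = -1192 - 1*2239 = -1192 - 2239 = -3431)
(-726 - a(t)) - F = (-726 - 131*(1 + 131)) - 1*(-3431) = (-726 - 131*132) + 3431 = (-726 - 1*17292) + 3431 = (-726 - 17292) + 3431 = -18018 + 3431 = -14587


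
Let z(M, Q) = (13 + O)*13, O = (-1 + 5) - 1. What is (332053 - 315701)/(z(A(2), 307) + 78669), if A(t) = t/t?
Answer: 16352/78877 ≈ 0.20731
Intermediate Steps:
O = 3 (O = 4 - 1 = 3)
A(t) = 1
z(M, Q) = 208 (z(M, Q) = (13 + 3)*13 = 16*13 = 208)
(332053 - 315701)/(z(A(2), 307) + 78669) = (332053 - 315701)/(208 + 78669) = 16352/78877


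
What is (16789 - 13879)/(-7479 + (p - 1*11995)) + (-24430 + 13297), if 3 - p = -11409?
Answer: -44878578/4031 ≈ -11133.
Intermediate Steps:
p = 11412 (p = 3 - 1*(-11409) = 3 + 11409 = 11412)
(16789 - 13879)/(-7479 + (p - 1*11995)) + (-24430 + 13297) = (16789 - 13879)/(-7479 + (11412 - 1*11995)) + (-24430 + 13297) = 2910/(-7479 + (11412 - 11995)) - 11133 = 2910/(-7479 - 583) - 11133 = 2910/(-8062) - 11133 = 2910*(-1/8062) - 11133 = -1455/4031 - 11133 = -44878578/4031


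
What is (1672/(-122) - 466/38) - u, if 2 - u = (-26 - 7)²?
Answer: 1229736/1159 ≈ 1061.0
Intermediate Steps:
u = -1087 (u = 2 - (-26 - 7)² = 2 - 1*(-33)² = 2 - 1*1089 = 2 - 1089 = -1087)
(1672/(-122) - 466/38) - u = (1672/(-122) - 466/38) - 1*(-1087) = (1672*(-1/122) - 466*1/38) + 1087 = (-836/61 - 233/19) + 1087 = -30097/1159 + 1087 = 1229736/1159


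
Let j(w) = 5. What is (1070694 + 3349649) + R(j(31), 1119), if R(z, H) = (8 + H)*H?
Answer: 5681456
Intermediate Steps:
R(z, H) = H*(8 + H)
(1070694 + 3349649) + R(j(31), 1119) = (1070694 + 3349649) + 1119*(8 + 1119) = 4420343 + 1119*1127 = 4420343 + 1261113 = 5681456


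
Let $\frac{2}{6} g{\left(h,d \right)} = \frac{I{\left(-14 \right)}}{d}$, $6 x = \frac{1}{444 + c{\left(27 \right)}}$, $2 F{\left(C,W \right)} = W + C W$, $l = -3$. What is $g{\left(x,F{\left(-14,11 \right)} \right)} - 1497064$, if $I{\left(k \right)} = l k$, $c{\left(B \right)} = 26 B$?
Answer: $- \frac{214080404}{143} \approx -1.4971 \cdot 10^{6}$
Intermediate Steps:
$F{\left(C,W \right)} = \frac{W}{2} + \frac{C W}{2}$ ($F{\left(C,W \right)} = \frac{W + C W}{2} = \frac{W}{2} + \frac{C W}{2}$)
$x = \frac{1}{6876}$ ($x = \frac{1}{6 \left(444 + 26 \cdot 27\right)} = \frac{1}{6 \left(444 + 702\right)} = \frac{1}{6 \cdot 1146} = \frac{1}{6} \cdot \frac{1}{1146} = \frac{1}{6876} \approx 0.00014543$)
$I{\left(k \right)} = - 3 k$
$g{\left(h,d \right)} = \frac{126}{d}$ ($g{\left(h,d \right)} = 3 \frac{\left(-3\right) \left(-14\right)}{d} = 3 \frac{42}{d} = \frac{126}{d}$)
$g{\left(x,F{\left(-14,11 \right)} \right)} - 1497064 = \frac{126}{\frac{1}{2} \cdot 11 \left(1 - 14\right)} - 1497064 = \frac{126}{\frac{1}{2} \cdot 11 \left(-13\right)} - 1497064 = \frac{126}{- \frac{143}{2}} - 1497064 = 126 \left(- \frac{2}{143}\right) - 1497064 = - \frac{252}{143} - 1497064 = - \frac{214080404}{143}$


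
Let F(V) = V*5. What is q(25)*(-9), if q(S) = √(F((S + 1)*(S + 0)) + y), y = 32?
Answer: -9*√3282 ≈ -515.60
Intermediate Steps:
F(V) = 5*V
q(S) = √(32 + 5*S*(1 + S)) (q(S) = √(5*((S + 1)*(S + 0)) + 32) = √(5*((1 + S)*S) + 32) = √(5*(S*(1 + S)) + 32) = √(5*S*(1 + S) + 32) = √(32 + 5*S*(1 + S)))
q(25)*(-9) = √(32 + 5*25*(1 + 25))*(-9) = √(32 + 5*25*26)*(-9) = √(32 + 3250)*(-9) = √3282*(-9) = -9*√3282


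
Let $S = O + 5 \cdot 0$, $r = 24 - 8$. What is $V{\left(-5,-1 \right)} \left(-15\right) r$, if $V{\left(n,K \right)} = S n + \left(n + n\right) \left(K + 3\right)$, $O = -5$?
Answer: $-1200$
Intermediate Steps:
$r = 16$ ($r = 24 - 8 = 16$)
$S = -5$ ($S = -5 + 5 \cdot 0 = -5 + 0 = -5$)
$V{\left(n,K \right)} = - 5 n + 2 n \left(3 + K\right)$ ($V{\left(n,K \right)} = - 5 n + \left(n + n\right) \left(K + 3\right) = - 5 n + 2 n \left(3 + K\right)$)
$V{\left(-5,-1 \right)} \left(-15\right) r = - 5 \left(1 + 2 \left(-1\right)\right) \left(-15\right) 16 = - 5 \left(1 - 2\right) \left(-15\right) 16 = \left(-5\right) \left(-1\right) \left(-15\right) 16 = 5 \left(-15\right) 16 = \left(-75\right) 16 = -1200$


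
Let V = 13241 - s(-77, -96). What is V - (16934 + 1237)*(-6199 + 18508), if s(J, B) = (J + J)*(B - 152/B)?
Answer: -1342008829/6 ≈ -2.2367e+8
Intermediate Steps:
s(J, B) = 2*J*(B - 152/B) (s(J, B) = (2*J)*(B - 152/B) = 2*J*(B - 152/B))
V = -7795/6 (V = 13241 - 2*(-77)*(-152 + (-96)²)/(-96) = 13241 - 2*(-77)*(-1)*(-152 + 9216)/96 = 13241 - 2*(-77)*(-1)*9064/96 = 13241 - 1*87241/6 = 13241 - 87241/6 = -7795/6 ≈ -1299.2)
V - (16934 + 1237)*(-6199 + 18508) = -7795/6 - (16934 + 1237)*(-6199 + 18508) = -7795/6 - 18171*12309 = -7795/6 - 1*223666839 = -7795/6 - 223666839 = -1342008829/6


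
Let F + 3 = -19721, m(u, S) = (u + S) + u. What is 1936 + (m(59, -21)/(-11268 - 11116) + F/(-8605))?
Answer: 373341990851/192614320 ≈ 1938.3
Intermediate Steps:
m(u, S) = S + 2*u (m(u, S) = (S + u) + u = S + 2*u)
F = -19724 (F = -3 - 19721 = -19724)
1936 + (m(59, -21)/(-11268 - 11116) + F/(-8605)) = 1936 + ((-21 + 2*59)/(-11268 - 11116) - 19724/(-8605)) = 1936 + ((-21 + 118)/(-22384) - 19724*(-1/8605)) = 1936 + (97*(-1/22384) + 19724/8605) = 1936 + (-97/22384 + 19724/8605) = 1936 + 440667331/192614320 = 373341990851/192614320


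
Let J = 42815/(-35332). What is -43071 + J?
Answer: -1521827387/35332 ≈ -43072.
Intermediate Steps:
J = -42815/35332 (J = 42815*(-1/35332) = -42815/35332 ≈ -1.2118)
-43071 + J = -43071 - 42815/35332 = -1521827387/35332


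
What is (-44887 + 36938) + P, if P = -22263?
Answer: -30212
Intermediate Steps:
(-44887 + 36938) + P = (-44887 + 36938) - 22263 = -7949 - 22263 = -30212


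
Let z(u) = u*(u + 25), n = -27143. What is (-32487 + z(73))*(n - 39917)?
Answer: 1698830980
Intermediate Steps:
z(u) = u*(25 + u)
(-32487 + z(73))*(n - 39917) = (-32487 + 73*(25 + 73))*(-27143 - 39917) = (-32487 + 73*98)*(-67060) = (-32487 + 7154)*(-67060) = -25333*(-67060) = 1698830980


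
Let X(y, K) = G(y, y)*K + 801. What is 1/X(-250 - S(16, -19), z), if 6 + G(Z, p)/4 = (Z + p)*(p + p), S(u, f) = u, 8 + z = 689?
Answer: 1/770941833 ≈ 1.2971e-9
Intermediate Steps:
z = 681 (z = -8 + 689 = 681)
G(Z, p) = -24 + 8*p*(Z + p) (G(Z, p) = -24 + 4*((Z + p)*(p + p)) = -24 + 4*((Z + p)*(2*p)) = -24 + 4*(2*p*(Z + p)) = -24 + 8*p*(Z + p))
X(y, K) = 801 + K*(-24 + 16*y²) (X(y, K) = (-24 + 8*y² + 8*y*y)*K + 801 = (-24 + 8*y² + 8*y²)*K + 801 = (-24 + 16*y²)*K + 801 = K*(-24 + 16*y²) + 801 = 801 + K*(-24 + 16*y²))
1/X(-250 - S(16, -19), z) = 1/(801 + 8*681*(-3 + 2*(-250 - 1*16)²)) = 1/(801 + 8*681*(-3 + 2*(-250 - 16)²)) = 1/(801 + 8*681*(-3 + 2*(-266)²)) = 1/(801 + 8*681*(-3 + 2*70756)) = 1/(801 + 8*681*(-3 + 141512)) = 1/(801 + 8*681*141509) = 1/(801 + 770941032) = 1/770941833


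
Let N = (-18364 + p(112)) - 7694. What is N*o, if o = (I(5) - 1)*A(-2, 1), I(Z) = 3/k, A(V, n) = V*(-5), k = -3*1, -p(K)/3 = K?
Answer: 527880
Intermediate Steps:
p(K) = -3*K
k = -3
A(V, n) = -5*V
I(Z) = -1 (I(Z) = 3/(-3) = 3*(-⅓) = -1)
N = -26394 (N = (-18364 - 3*112) - 7694 = (-18364 - 336) - 7694 = -18700 - 7694 = -26394)
o = -20 (o = (-1 - 1)*(-5*(-2)) = -2*10 = -20)
N*o = -26394*(-20) = 527880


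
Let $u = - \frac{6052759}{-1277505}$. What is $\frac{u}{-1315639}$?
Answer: $- \frac{6052759}{1680735400695} \approx -3.6013 \cdot 10^{-6}$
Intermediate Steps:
$u = \frac{6052759}{1277505}$ ($u = \left(-6052759\right) \left(- \frac{1}{1277505}\right) = \frac{6052759}{1277505} \approx 4.738$)
$\frac{u}{-1315639} = \frac{6052759}{1277505 \left(-1315639\right)} = \frac{6052759}{1277505} \left(- \frac{1}{1315639}\right) = - \frac{6052759}{1680735400695}$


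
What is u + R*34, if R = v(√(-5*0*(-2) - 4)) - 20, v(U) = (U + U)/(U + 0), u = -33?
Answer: -645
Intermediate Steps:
v(U) = 2 (v(U) = (2*U)/U = 2)
R = -18 (R = 2 - 20 = -18)
u + R*34 = -33 - 18*34 = -33 - 612 = -645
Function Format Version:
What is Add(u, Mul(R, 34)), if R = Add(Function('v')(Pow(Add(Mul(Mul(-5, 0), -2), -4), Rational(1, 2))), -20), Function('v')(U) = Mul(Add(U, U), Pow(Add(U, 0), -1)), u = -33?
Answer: -645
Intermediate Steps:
Function('v')(U) = 2 (Function('v')(U) = Mul(Mul(2, U), Pow(U, -1)) = 2)
R = -18 (R = Add(2, -20) = -18)
Add(u, Mul(R, 34)) = Add(-33, Mul(-18, 34)) = Add(-33, -612) = -645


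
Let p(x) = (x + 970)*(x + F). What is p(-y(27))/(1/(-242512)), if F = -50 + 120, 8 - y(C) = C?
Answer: -21346148752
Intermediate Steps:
y(C) = 8 - C
F = 70
p(x) = (70 + x)*(970 + x) (p(x) = (x + 970)*(x + 70) = (970 + x)*(70 + x) = (70 + x)*(970 + x))
p(-y(27))/(1/(-242512)) = (67900 + (-(8 - 1*27))**2 + 1040*(-(8 - 1*27)))/(1/(-242512)) = (67900 + (-(8 - 27))**2 + 1040*(-(8 - 27)))/(-1/242512) = (67900 + (-1*(-19))**2 + 1040*(-1*(-19)))*(-242512) = (67900 + 19**2 + 1040*19)*(-242512) = (67900 + 361 + 19760)*(-242512) = 88021*(-242512) = -21346148752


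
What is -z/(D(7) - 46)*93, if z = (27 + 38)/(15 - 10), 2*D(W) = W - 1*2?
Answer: 806/29 ≈ 27.793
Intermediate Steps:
D(W) = -1 + W/2 (D(W) = (W - 1*2)/2 = (W - 2)/2 = (-2 + W)/2 = -1 + W/2)
z = 13 (z = 65/5 = 65*(1/5) = 13)
-z/(D(7) - 46)*93 = -13/((-1 + (1/2)*7) - 46)*93 = -13/((-1 + 7/2) - 46)*93 = -13/(5/2 - 46)*93 = -13/(-87/2)*93 = -13*(-2/87)*93 = -(-26)*93/87 = -1*(-806/29) = 806/29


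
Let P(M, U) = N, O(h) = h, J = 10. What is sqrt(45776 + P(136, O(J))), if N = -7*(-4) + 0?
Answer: 2*sqrt(11451) ≈ 214.02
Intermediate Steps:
N = 28 (N = 28 + 0 = 28)
P(M, U) = 28
sqrt(45776 + P(136, O(J))) = sqrt(45776 + 28) = sqrt(45804) = 2*sqrt(11451)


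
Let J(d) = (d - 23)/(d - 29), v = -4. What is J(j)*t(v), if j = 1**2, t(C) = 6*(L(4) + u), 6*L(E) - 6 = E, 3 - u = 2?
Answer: 88/7 ≈ 12.571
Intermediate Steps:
u = 1 (u = 3 - 1*2 = 3 - 2 = 1)
L(E) = 1 + E/6
t(C) = 16 (t(C) = 6*((1 + (1/6)*4) + 1) = 6*((1 + 2/3) + 1) = 6*(5/3 + 1) = 6*(8/3) = 16)
j = 1
J(d) = (-23 + d)/(-29 + d)
J(j)*t(v) = ((-23 + 1)/(-29 + 1))*16 = (-22/(-28))*16 = -1/28*(-22)*16 = (11/14)*16 = 88/7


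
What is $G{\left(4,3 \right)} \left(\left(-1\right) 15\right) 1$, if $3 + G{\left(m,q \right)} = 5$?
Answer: $-30$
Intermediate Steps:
$G{\left(m,q \right)} = 2$ ($G{\left(m,q \right)} = -3 + 5 = 2$)
$G{\left(4,3 \right)} \left(\left(-1\right) 15\right) 1 = 2 \left(\left(-1\right) 15\right) 1 = 2 \left(-15\right) 1 = \left(-30\right) 1 = -30$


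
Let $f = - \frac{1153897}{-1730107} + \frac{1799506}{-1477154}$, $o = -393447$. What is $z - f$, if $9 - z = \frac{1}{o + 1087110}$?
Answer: $\frac{8466004639686558200}{886374538581747957} \approx 9.5513$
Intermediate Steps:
$z = \frac{6242966}{693663}$ ($z = 9 - \frac{1}{-393447 + 1087110} = 9 - \frac{1}{693663} = \frac{6242966}{693663} \approx 9.0$)
$f = - \frac{704427179002}{1277817237739}$ ($f = \left(-1153897\right) \left(- \frac{1}{1730107}\right) + 1799506 \left(- \frac{1}{1477154}\right) = \frac{1153897}{1730107} - \frac{899753}{738577} = - \frac{704427179002}{1277817237739} \approx -0.55127$)
$z - f = \frac{6242966}{693663} - - \frac{704427179002}{1277817237739} = \frac{6242966}{693663} + \frac{704427179002}{1277817237739} = \frac{8466004639686558200}{886374538581747957}$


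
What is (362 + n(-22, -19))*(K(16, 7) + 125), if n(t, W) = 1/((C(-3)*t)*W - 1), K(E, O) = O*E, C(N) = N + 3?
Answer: 85557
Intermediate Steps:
C(N) = 3 + N
K(E, O) = E*O
n(t, W) = -1 (n(t, W) = 1/(((3 - 3)*t)*W - 1) = 1/((0*t)*W - 1) = 1/(0*W - 1) = 1/(0 - 1) = 1/(-1) = -1)
(362 + n(-22, -19))*(K(16, 7) + 125) = (362 - 1)*(16*7 + 125) = 361*(112 + 125) = 361*237 = 85557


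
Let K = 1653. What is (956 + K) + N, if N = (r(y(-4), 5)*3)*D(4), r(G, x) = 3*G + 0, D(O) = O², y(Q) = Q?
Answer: 2033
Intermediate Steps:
r(G, x) = 3*G
N = -576 (N = ((3*(-4))*3)*4² = -12*3*16 = -36*16 = -576)
(956 + K) + N = (956 + 1653) - 576 = 2609 - 576 = 2033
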